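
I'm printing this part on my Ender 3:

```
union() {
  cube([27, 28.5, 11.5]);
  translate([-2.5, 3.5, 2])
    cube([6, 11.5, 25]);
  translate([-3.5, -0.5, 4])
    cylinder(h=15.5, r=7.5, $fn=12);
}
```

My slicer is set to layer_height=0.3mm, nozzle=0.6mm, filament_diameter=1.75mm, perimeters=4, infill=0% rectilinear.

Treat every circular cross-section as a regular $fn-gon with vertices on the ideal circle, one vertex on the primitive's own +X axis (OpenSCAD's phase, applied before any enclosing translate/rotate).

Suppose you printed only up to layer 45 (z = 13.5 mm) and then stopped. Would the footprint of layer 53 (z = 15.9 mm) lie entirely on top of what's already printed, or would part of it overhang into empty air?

Compare the two slices. At z = 13.5: the cube is absent (z outside [0, 11.5]); the 6×11.5 cube at (-2.5, 3.5) contributes its full rectangle (area 69.00 mm²); the r=7.5 cylinder at (-3.5, -0.5) gives a regular 12-gon of circumradius 7.5 (constant along its height) (area = (12/2)·7.500²·sin(360°/12) = 168.75 mm²); Merging all regions: the regions partially overlap — summed areas 237.75 mm² minus the doubly-counted overlap 10.99 mm² gives 226.76 mm² — area = 226.76 mm². At z = 15.9: the cube does not reach this height (z outside [0, 11.5]); the cube at (-2.5, 3.5) (footprint 6×11.5) is included at this height (area 69.00 mm²); the r=7.5 cylinder at (-3.5, -0.5) contributes a regular 12-gon of circumradius 7.5 (area = (12/2)·7.500²·sin(360°/12) = 168.75 mm²); Taking the union: the regions partially overlap — summed areas 237.75 mm² minus the doubly-counted overlap 10.99 mm² gives 226.76 mm² — area = 226.76 mm². Checking containment: the cross-section at z = 15.9 is a subset of the cross-section at z = 13.5.

entirely on top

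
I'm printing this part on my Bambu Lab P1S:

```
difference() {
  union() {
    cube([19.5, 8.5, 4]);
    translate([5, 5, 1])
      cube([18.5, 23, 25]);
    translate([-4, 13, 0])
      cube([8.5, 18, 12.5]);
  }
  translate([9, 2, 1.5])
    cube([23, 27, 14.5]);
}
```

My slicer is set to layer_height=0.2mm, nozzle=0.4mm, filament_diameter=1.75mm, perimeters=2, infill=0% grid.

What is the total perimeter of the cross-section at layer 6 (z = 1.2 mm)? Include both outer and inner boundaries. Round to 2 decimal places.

156.00 mm

At z = 1.2 mm: the cube is present — its section is the full 19.5×8.5 rectangle (perimeter 56.00 mm); the cube at (5, 5) is present — its section is the full 18.5×23 rectangle (perimeter 83.00 mm); the 8.5×18 cube at (-4, 13) contributes its full rectangle (perimeter 53.00 mm); Taking the union: the regions partially overlap (shared area 50.75 mm²), so the edge portions inside another operand are dropped and the merged outline is re-measured after clipping — boundary = 156.00 mm; the cube at (9, 2) is not intersected at this z (z outside [1.5, 16]); After the difference (first − rest): none of the subtracted shapes is present at this height, so that combined region is unchanged — boundary = 156.00 mm. Overall, the cross-section has 2 separate islands. Total boundary length (outer) = 156.00 mm.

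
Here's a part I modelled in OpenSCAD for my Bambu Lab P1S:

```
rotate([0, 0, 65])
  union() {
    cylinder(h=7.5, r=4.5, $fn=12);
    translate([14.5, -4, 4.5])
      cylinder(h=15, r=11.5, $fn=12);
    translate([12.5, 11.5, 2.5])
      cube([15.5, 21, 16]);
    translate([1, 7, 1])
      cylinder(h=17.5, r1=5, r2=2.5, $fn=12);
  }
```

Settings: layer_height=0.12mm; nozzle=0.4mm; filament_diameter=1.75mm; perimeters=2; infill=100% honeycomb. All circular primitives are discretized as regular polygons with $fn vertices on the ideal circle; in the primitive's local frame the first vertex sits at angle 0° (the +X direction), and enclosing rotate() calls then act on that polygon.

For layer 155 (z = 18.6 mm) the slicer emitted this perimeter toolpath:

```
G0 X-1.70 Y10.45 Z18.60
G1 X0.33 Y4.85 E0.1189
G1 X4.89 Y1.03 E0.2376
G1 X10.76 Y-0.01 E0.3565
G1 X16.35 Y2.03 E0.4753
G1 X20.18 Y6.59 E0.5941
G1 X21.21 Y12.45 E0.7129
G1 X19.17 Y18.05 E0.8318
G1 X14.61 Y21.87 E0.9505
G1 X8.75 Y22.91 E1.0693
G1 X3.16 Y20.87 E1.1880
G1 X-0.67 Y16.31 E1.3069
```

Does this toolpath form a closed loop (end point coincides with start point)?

Start point (G0): (-1.70, 10.45). End point (last G1): the path does not return to the start — open.

no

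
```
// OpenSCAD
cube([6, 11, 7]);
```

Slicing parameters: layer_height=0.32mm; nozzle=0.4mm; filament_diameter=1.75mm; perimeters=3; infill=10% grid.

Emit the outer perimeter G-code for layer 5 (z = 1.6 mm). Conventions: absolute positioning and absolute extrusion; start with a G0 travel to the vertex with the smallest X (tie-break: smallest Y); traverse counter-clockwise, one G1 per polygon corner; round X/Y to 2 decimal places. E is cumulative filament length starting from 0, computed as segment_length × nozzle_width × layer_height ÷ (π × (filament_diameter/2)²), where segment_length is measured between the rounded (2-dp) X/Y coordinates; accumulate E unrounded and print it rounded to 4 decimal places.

G0 X0.00 Y0.00 Z1.60
G1 X6.00 Y0.00 E0.3193
G1 X6.00 Y11.00 E0.9047
G1 X0.00 Y11.00 E1.2240
G1 X0.00 Y0.00 E1.8094

At z = 1.6 mm: the cube is present — its section is the full 6×11 rectangle. The outline is a single polygon with 4 vertices. Extrusion per mm of travel: 0.4 × 0.32 / (π × 0.875²) = 0.053216. Accumulating E over each segment gives final E = 1.8094.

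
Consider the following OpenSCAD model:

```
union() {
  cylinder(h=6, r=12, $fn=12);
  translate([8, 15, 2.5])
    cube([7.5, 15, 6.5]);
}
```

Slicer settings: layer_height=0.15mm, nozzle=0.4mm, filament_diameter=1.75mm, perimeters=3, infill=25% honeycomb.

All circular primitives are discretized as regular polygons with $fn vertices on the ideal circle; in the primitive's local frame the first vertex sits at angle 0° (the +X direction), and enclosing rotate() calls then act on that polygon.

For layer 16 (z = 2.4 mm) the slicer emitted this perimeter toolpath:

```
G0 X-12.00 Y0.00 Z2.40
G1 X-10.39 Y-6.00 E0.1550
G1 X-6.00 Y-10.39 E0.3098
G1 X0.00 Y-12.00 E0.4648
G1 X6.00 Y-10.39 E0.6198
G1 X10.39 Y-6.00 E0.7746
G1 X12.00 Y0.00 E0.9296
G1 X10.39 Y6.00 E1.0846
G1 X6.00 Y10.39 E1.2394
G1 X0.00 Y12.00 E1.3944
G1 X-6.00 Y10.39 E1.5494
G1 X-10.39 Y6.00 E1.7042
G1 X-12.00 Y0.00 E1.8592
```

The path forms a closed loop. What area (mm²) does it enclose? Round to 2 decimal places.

431.90 mm²

Apply the shoelace formula to the sequence of (X, Y) vertices; enclosed area = 431.90 mm².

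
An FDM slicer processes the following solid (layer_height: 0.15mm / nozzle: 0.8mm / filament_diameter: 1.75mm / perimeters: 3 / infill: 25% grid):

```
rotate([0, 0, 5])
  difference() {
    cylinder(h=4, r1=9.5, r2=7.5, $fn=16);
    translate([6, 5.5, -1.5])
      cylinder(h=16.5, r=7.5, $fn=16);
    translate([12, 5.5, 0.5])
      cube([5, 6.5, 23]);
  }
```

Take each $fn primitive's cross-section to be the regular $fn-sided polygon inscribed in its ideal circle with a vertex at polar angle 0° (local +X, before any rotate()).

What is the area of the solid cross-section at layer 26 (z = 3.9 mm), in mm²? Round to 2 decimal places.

115.73 mm²

At z = 3.9 mm: the cone (r1=9.5→r2=7.5) has section circumradius 7.550 here — a regular 16-gon (area = (16/2)·7.550²·sin(360°/16) = 174.51 mm²); the r=7.5 cylinder at (6, 5.5) gives a regular 16-gon of circumradius 7.5 (constant along its height) (area = (16/2)·7.500²·sin(360°/16) = 172.21 mm²); the 5×6.5 cube at (12, 5.5) contributes its full rectangle (area 32.50 mm²); Taking the first minus the rest: starting from the cone (174.51 mm²), the r=7.5 cylinder at (6, 5.5) partially overlaps it — only the 58.78 mm² overlap (of its 172.21 mm²) is removed, clipping the outline; the 5×6.5 cube at (12, 5.5) misses the remaining region (no effect) — area = 115.73 mm²; (whole slice rotated 5° about Z — lengths, areas and connectivity unchanged). Overall, the cross-section is a single solid region. Net area = 115.73 mm².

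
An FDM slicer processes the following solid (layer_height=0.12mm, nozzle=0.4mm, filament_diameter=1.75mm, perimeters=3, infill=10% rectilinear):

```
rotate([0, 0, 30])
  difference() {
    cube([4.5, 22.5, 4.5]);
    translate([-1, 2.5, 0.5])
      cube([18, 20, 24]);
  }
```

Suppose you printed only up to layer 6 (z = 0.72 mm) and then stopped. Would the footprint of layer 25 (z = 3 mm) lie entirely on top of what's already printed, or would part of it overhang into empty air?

Compare the two slices. At z = 0.72: the cube is present — its section is the full 4.5×22.5 rectangle (area 101.25 mm²); the 18×20 cube at (-1, 2.5) contributes its full rectangle (area 360.00 mm²); After the difference (first − rest): starting from the 4.5×22.5 cube (101.25 mm²), the 18×20 cube at (-1, 2.5) partially overlaps it — only the 90.00 mm² overlap (of its 360.00 mm²) is removed, clipping the outline — area = 11.25 mm²; (rotated 30° about Z; rotation is an isometry so areas/perimeters/island counts are preserved). At z = 3: the cube (footprint 4.5×22.5) is included at this height (area 101.25 mm²); the cube at (-1, 2.5) (footprint 18×20) is included at this height (area 360.00 mm²); Subtracting the remaining from the first: starting from the 4.5×22.5 cube (101.25 mm²), the 18×20 cube at (-1, 2.5) partially overlaps it — only the 90.00 mm² overlap (of its 360.00 mm²) is removed, clipping the outline — area = 11.25 mm²; (whole slice rotated 30° about Z — lengths, areas and connectivity unchanged). Checking containment: the cross-section at z = 3 is a subset of the cross-section at z = 0.72.

entirely on top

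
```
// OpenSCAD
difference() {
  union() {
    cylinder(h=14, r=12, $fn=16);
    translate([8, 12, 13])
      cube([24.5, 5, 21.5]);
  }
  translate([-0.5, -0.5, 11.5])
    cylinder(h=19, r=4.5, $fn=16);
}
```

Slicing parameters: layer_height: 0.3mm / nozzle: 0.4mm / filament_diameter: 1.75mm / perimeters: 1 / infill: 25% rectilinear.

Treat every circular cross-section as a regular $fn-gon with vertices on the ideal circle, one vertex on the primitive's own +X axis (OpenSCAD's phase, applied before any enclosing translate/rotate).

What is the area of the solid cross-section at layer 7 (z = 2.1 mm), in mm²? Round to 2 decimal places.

At z = 2.1 mm: the r=12 cylinder contributes a regular 16-gon of circumradius 12 (area = (16/2)·12.000²·sin(360°/16) = 440.85 mm²); the cube at (8, 12) is absent (z outside [13, 34.5]); Merging all regions: only the r=12 cylinder is present, so the union is just that shape — area = 440.85 mm²; the cylinder at (-0.5, -0.5) is not intersected at this z (z outside [11.5, 30.5]); Subtracting the remaining from the first: none of the subtracted shapes is present at this height, so the result so far is unchanged — area = 440.85 mm². Overall, the cross-section is a single solid region. Net area = 440.85 mm².

440.85 mm²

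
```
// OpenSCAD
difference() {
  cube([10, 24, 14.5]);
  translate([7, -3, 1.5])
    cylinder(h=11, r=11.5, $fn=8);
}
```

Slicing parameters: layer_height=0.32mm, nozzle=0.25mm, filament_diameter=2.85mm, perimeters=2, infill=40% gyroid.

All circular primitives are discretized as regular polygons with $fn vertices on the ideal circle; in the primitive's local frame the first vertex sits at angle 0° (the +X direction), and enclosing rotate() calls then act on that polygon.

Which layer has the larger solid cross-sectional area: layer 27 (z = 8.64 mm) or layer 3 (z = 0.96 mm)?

Layer 27 (z = 8.64): the cube (footprint 10×24) is included at this height (area 240.00 mm²); the cylinder at (7, -3): section is a regular 8-gon, circumradius r=11.5 (area = (8/2)·11.500²·sin(360°/8) = 374.06 mm²); After the difference (first − rest): starting from the 10×24 cube (240.00 mm²), the r=11.5 cylinder at (7, -3) partially overlaps it — only the 72.99 mm² overlap (of its 374.06 mm²) is removed, clipping the outline — area = 167.01 mm². So its area = 167.01 mm². Layer 3 (z = 0.96): the cube is present — its section is the full 10×24 rectangle (area 240.00 mm²); the cylinder at (7, -3) does not reach this height (z outside [1.5, 12.5]); Subtracting the remaining from the first: none of the subtracted shapes is present at this height, so the 10×24 cube is unchanged — area = 240.00 mm². So its area = 240.00 mm². Layer 3 is larger (240.00 vs 167.01 mm²).

layer 3 (z = 0.96 mm)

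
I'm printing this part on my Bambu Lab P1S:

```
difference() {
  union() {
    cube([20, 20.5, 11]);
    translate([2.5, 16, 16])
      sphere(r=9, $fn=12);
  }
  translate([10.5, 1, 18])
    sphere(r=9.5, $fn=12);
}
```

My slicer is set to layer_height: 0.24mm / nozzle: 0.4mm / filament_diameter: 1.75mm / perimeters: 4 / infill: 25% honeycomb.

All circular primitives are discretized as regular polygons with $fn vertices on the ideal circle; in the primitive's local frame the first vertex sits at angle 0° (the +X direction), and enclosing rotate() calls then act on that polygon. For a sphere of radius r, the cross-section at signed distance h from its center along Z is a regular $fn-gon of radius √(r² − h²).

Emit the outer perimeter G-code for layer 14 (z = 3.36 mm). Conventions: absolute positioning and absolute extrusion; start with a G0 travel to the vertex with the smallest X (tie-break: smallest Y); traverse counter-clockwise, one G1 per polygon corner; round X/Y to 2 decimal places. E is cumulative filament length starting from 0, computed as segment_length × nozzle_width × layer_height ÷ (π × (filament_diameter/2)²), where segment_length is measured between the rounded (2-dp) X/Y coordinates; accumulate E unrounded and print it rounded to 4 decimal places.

G0 X0.00 Y0.00 Z3.36
G1 X20.00 Y0.00 E0.7982
G1 X20.00 Y20.50 E1.6164
G1 X0.00 Y20.50 E2.4147
G1 X0.00 Y0.00 E3.2329

At z = 3.36 mm: the 20×20.5 cube contributes its full rectangle; the sphere at (2.5, 16) is absent (|z−center|=12.640 > r=9); Taking the union: only the 20×20.5 cube is present, so the union is just that shape — 1 connected region; the sphere at (10.5, 1) does not reach this height (|z−center|=14.640 > r=9.5); Taking the first minus the rest: none of the subtracted shapes is present at this height, so the result so far is unchanged — 1 connected region. The outline is a single polygon with 4 vertices. Extrusion per mm of travel: 0.4 × 0.24 / (π × 0.875²) = 0.039912. Accumulating E over each segment gives final E = 3.2329.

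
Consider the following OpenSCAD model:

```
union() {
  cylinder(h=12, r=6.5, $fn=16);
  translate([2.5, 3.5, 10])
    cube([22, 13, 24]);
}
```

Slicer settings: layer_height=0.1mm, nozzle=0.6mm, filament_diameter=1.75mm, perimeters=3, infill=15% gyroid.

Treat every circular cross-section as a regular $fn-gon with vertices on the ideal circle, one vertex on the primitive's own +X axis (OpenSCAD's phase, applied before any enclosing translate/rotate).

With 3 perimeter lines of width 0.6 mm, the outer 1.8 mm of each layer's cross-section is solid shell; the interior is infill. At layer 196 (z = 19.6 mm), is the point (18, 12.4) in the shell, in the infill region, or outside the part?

At z = 19.6 mm: the cylinder is absent (z outside [0, 12]); the 22×13 cube at (2.5, 3.5) contributes its full rectangle; Merging all regions: only the 22×13 cube at (2.5, 3.5) is present, so the union is just that shape — 1 connected region. Overall, the cross-section is a single solid region. The nearest boundary edge runs (24.50, 16.50)→(2.50, 16.50); distance from the point to it = 4.10 mm. The point is inside the cross-section and 4.10 mm from the nearest boundary — more than the 1.8 mm shell width (3 × 0.6), so it's in the infill interior.

infill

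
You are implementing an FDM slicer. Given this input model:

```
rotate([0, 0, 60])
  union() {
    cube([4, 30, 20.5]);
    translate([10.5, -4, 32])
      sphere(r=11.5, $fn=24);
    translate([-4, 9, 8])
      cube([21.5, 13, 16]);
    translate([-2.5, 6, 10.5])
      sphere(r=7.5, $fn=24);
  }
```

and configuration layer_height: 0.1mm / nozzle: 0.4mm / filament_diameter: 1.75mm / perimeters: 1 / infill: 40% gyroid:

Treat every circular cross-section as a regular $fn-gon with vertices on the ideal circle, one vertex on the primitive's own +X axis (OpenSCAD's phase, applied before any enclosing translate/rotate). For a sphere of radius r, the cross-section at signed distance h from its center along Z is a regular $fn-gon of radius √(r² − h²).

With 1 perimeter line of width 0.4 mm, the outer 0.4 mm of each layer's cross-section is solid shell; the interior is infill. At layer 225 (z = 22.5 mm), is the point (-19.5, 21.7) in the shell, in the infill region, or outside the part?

outside

At z = 22.5 mm: the cube is not intersected at this z (z outside [0, 20.5]); the r=11.5 sphere at (10.5, -4) contributes a regular 24-gon of circumradius √(11.5²−9.5²) = 6.481; the 21.5×13 cube at (-4, 9) contributes its full rectangle; the sphere at (-2.5, 6) is absent (|z−center|=12.000 > r=7.5); Merging all regions: the 2 present regions are separate (no shared area or edge), so areas and boundary lengths simply add and each stays a separate island — 2 connected regions; (whole slice rotated 60° about Z — lengths, areas and connectivity unchanged). Overall, the cross-section has 2 separate islands. Undo the 60° rotation: the query point maps to (9.043, 27.737) in the un-rotated model frame. The nearest boundary edge runs (-4.00, 22.00)→(17.50, 22.00); distance from the point to it = 5.74 mm. The point is not inside any of the regions above, so it lies outside the cross-section (5.74 mm from the nearest boundary).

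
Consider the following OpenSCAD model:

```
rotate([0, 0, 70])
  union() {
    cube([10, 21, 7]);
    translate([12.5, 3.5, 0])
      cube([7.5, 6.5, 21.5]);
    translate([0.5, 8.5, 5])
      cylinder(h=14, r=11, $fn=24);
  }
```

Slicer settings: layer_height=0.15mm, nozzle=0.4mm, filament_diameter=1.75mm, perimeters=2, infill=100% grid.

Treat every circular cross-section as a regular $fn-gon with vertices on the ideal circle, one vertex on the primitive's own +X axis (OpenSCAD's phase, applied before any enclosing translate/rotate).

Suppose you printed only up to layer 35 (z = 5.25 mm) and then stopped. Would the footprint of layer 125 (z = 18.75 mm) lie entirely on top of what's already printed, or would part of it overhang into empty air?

Compare the two slices. At z = 5.25: the cube (footprint 10×21) is included at this height (area 210.00 mm²); the 7.5×6.5 cube at (12.5, 3.5) contributes its full rectangle (area 48.75 mm²); the r=11 cylinder at (0.5, 8.5) contributes a regular 24-gon of circumradius 11 (area = (24/2)·11.000²·sin(360°/24) = 375.81 mm²); Merging all regions: the regions partially overlap — summed areas 634.56 mm² minus the doubly-counted overlap 175.66 mm² gives 458.90 mm² — area = 458.90 mm²; (rotated 70° about Z; rotation is an isometry so areas/perimeters/island counts are preserved). At z = 18.75: the cube is not intersected at this z (z outside [0, 7]); the 7.5×6.5 cube at (12.5, 3.5) contributes its full rectangle (area 48.75 mm²); the r=11 cylinder at (0.5, 8.5) gives a regular 24-gon of circumradius 11 (constant along its height) (area = (24/2)·11.000²·sin(360°/24) = 375.81 mm²); Taking the union: the 2 present regions are separate (no shared area or edge), so areas and boundary lengths simply add and each stays a separate island — area = 424.56 mm²; (whole slice rotated 70° about Z — lengths, areas and connectivity unchanged). Checking containment: the cross-section at z = 18.75 is a subset of the cross-section at z = 5.25.

entirely on top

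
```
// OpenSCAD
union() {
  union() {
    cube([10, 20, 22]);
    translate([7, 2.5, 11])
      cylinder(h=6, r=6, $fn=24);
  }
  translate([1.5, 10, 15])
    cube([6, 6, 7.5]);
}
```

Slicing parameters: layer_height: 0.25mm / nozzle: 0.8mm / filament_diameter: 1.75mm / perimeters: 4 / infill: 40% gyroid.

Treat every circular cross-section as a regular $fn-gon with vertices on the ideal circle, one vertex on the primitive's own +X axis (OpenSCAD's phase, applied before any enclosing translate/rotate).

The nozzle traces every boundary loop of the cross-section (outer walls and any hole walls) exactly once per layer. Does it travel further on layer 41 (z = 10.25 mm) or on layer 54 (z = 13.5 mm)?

Layer 41 (z = 10.25): the cube (footprint 10×20) is included at this height (perimeter 60.00 mm); the cylinder at (7, 2.5) is not intersected at this z (z outside [11, 17]); Taking the union: only the 10×20 cube is present, so the union is just that shape — boundary = 60.00 mm; the cube at (1.5, 10) is absent (z outside [15, 22.5]); Merging all regions: only the result so far is present, so the union is just that shape — boundary = 60.00 mm. So its perimeter = 60.00 mm. Layer 54 (z = 13.5): the 10×20 cube contributes its full rectangle (perimeter 60.00 mm); the cylinder at (7, 2.5): section is a regular 24-gon, circumradius r=6 (perimeter = 2·24·6.000·sin(180°/24) = 37.59 mm); Taking the union: the regions partially overlap (shared area 67.03 mm²), so the edge portions inside another operand are dropped and the merged outline is re-measured after clipping — boundary = 66.37 mm; the cube at (1.5, 10) does not reach this height (z outside [15, 22.5]); Combining (union): only that combined region is present, so the union is just that shape — boundary = 66.37 mm. So its perimeter = 66.37 mm. Layer 54 is larger (66.37 vs 60.00 mm).

layer 54 (z = 13.5 mm)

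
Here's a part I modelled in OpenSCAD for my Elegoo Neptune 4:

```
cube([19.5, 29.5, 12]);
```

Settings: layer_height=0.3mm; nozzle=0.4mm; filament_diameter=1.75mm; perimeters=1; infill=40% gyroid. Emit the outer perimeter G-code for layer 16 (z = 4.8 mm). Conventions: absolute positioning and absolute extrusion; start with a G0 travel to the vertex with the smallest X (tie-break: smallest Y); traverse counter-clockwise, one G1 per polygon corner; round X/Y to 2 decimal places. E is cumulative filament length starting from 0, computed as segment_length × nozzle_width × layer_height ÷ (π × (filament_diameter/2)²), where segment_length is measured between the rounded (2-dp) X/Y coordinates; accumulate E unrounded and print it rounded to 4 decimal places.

G0 X0.00 Y0.00 Z4.80
G1 X19.50 Y0.00 E0.9729
G1 X19.50 Y29.50 E2.4446
G1 X0.00 Y29.50 E3.4175
G1 X0.00 Y0.00 E4.8892

At z = 4.8 mm: the 19.5×29.5 cube contributes its full rectangle. The outline is a single polygon with 4 vertices. Extrusion per mm of travel: 0.4 × 0.3 / (π × 0.875²) = 0.049890. Accumulating E over each segment gives final E = 4.8892.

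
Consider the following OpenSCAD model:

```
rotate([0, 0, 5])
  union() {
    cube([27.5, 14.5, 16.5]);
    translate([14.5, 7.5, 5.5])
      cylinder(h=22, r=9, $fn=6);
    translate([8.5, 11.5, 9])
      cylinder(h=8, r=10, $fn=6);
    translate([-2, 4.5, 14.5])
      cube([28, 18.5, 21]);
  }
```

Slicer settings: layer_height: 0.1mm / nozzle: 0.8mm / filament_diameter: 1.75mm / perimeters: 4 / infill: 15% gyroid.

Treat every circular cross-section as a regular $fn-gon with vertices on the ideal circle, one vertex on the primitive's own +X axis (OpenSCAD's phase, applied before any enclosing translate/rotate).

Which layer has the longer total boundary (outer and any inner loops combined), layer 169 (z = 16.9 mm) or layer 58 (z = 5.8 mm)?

Layer 169 (z = 16.9): the cube does not reach this height (z outside [0, 16.5]); the r=9 cylinder at (14.5, 7.5) contributes a regular 6-gon of circumradius 9 (perimeter = 2·6·9.000·sin(180°/6) = 54.00 mm); the r=10 cylinder at (8.5, 11.5) gives a regular 6-gon of circumradius 10 (constant along its height) (perimeter = 2·6·10.000·sin(180°/6) = 60.00 mm); the 28×18.5 cube at (-2, 4.5) contributes its full rectangle (perimeter 93.00 mm); Merging all regions: the regions partially overlap (shared area 406.05 mm²), so the edge portions inside another operand are dropped and the merged outline is re-measured after clipping — boundary = 98.54 mm; (whole slice rotated 5° about Z — lengths, areas and connectivity unchanged). So its perimeter = 98.54 mm. Layer 58 (z = 5.8): the 27.5×14.5 cube contributes its full rectangle (perimeter 84.00 mm); the r=9 cylinder at (14.5, 7.5) contributes a regular 6-gon of circumradius 9 (perimeter = 2·6·9.000·sin(180°/6) = 54.00 mm); the cylinder at (8.5, 11.5) is not intersected at this z (z outside [9, 17]); the cube at (-2, 4.5) is not intersected at this z (z outside [14.5, 35.5]); Taking the union: the regions partially overlap (shared area 200.23 mm²), so the edge portions inside another operand are dropped and the merged outline is re-measured after clipping — boundary = 85.26 mm; (rotated 5° about Z; rotation is an isometry so areas/perimeters/island counts are preserved). So its perimeter = 85.26 mm. Layer 169 is larger (98.54 vs 85.26 mm).

layer 169 (z = 16.9 mm)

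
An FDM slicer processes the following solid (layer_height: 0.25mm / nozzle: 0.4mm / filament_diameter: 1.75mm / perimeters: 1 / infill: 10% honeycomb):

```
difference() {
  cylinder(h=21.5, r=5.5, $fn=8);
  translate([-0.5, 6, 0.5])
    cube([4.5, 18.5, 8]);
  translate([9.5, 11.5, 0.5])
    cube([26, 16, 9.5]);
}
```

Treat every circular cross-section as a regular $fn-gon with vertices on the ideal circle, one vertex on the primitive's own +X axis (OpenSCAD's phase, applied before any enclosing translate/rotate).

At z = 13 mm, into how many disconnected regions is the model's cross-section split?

1

At z = 13 mm: the r=5.5 cylinder gives a regular 8-gon of circumradius 5.5 (constant along its height); the cube at (-0.5, 6) is absent (z outside [0.5, 8.5]); the cube at (9.5, 11.5) is not intersected at this z (z outside [0.5, 10]); Subtracting the remaining from the first: none of the subtracted shapes is present at this height, so the r=5.5 cylinder is unchanged — 1 connected region. The result has 1 disconnected region.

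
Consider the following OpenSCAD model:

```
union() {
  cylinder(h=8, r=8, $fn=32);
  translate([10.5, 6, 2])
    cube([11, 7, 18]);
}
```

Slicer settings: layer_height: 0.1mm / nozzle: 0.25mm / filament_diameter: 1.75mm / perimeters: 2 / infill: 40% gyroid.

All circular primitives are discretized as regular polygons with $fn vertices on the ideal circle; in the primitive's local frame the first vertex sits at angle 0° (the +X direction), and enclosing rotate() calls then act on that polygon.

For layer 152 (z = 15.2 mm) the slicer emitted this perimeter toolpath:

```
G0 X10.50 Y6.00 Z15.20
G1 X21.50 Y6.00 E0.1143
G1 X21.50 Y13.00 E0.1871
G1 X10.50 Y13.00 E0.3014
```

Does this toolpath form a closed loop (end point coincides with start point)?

Start point (G0): (10.50, 6.00). End point (last G1): the path does not return to the start — open.

no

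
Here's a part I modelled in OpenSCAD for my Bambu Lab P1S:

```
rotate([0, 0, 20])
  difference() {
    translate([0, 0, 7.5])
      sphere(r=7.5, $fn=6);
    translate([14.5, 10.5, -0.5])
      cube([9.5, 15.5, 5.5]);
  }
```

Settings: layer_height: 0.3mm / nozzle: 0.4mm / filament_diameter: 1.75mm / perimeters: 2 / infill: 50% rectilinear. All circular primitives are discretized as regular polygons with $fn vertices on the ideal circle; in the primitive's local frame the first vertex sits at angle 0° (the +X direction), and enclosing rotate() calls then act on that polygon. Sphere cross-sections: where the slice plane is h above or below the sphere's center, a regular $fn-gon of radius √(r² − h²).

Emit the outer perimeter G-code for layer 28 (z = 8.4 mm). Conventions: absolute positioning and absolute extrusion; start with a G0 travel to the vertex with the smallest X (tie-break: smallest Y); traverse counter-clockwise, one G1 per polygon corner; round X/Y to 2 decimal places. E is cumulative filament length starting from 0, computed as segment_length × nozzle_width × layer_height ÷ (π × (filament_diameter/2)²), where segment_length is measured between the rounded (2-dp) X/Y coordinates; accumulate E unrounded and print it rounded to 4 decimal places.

G0 X-7.00 Y-2.55 Z8.40
G1 X-1.29 Y-7.33 E0.3715
G1 X5.70 Y-4.79 E0.7426
G1 X7.00 Y2.55 E1.1145
G1 X1.29 Y7.33 E1.4860
G1 X-5.70 Y4.79 E1.8570
G1 X-7.00 Y-2.55 E2.2289

At z = 8.4 mm: the sphere: section is a regular 6-gon, circumradius = √(r²−h²) = √(7.5²−0.9²) = 7.446; the cube at (14.5, 10.5) is absent (z outside [-0.5, 5]); Taking the first minus the rest: none of the subtracted shapes is present at this height, so the r=7.5 sphere is unchanged — 1 connected region; (rotated 20° about Z; rotation is an isometry so areas/perimeters/island counts are preserved). The outline is a single polygon with 6 vertices. Extrusion per mm of travel: 0.4 × 0.3 / (π × 0.875²) = 0.049890. Accumulating E over each segment gives final E = 2.2289.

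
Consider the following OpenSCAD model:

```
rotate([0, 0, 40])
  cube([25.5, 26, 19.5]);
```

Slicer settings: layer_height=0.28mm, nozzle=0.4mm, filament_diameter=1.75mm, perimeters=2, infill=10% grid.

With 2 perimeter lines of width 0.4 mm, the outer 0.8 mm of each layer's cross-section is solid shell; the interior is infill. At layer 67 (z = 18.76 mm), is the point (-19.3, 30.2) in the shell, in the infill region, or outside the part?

At z = 18.76 mm: the cube (footprint 25.5×26) is included at this height; (whole slice rotated 40° about Z — lengths, areas and connectivity unchanged). Overall, the cross-section is a single solid region. Undo the 40° rotation: the query point maps to (4.628, 35.540) in the un-rotated model frame. The nearest boundary edge runs (25.50, 26.00)→(0.00, 26.00); distance from the point to it = 9.54 mm. The point is not inside any of the regions above, so it lies outside the cross-section (9.54 mm from the nearest boundary).

outside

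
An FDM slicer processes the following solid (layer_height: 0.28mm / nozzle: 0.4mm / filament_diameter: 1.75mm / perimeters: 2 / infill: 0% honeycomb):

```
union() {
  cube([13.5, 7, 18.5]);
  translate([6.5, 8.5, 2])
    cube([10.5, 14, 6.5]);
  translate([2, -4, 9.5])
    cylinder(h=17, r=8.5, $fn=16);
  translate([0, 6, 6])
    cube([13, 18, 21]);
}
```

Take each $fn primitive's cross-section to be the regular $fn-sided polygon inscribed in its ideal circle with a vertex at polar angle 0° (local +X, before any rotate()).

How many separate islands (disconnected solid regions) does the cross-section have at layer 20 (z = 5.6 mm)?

2

At z = 5.6 mm: the cube (footprint 13.5×7) is included at this height; the 10.5×14 cube at (6.5, 8.5) contributes its full rectangle; the cylinder at (2, -4) does not reach this height (z outside [9.5, 26.5]); the cube at (0, 6) does not reach this height (z outside [6, 27]); Combining (union): the 2 present regions are separate (no shared area or edge), so areas and boundary lengths simply add and each stays a separate island — 2 connected regions. Overall, the cross-section has 2 separate islands. Island count = 2.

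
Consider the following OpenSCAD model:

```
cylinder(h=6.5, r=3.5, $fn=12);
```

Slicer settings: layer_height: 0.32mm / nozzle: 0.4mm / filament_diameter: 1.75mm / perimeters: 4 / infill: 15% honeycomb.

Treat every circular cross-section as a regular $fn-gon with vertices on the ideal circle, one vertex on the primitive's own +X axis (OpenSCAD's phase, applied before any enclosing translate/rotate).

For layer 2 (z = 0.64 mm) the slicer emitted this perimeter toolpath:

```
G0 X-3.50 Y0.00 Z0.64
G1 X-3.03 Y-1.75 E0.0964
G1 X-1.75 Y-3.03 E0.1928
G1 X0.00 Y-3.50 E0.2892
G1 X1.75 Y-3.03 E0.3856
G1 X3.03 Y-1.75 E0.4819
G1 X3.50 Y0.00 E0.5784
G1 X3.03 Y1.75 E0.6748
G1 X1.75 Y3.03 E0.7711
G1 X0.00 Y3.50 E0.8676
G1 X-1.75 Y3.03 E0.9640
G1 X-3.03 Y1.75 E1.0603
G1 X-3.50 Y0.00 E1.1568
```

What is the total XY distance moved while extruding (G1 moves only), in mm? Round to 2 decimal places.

21.74 mm

Sum the Euclidean lengths of each G1 segment: total = 21.74 mm.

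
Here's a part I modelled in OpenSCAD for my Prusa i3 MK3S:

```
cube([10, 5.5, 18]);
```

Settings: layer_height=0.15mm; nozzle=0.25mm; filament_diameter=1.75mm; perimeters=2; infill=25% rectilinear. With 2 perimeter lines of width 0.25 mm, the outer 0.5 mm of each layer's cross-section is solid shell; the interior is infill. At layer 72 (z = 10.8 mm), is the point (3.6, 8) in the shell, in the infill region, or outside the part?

At z = 10.8 mm: the cube is present — its section is the full 10×5.5 rectangle. Overall, the cross-section is a single solid region. The nearest boundary edge runs (10.00, 5.50)→(0.00, 5.50); distance from the point to it = 2.50 mm. The point is not inside any of the regions above, so it lies outside the cross-section (2.50 mm from the nearest boundary).

outside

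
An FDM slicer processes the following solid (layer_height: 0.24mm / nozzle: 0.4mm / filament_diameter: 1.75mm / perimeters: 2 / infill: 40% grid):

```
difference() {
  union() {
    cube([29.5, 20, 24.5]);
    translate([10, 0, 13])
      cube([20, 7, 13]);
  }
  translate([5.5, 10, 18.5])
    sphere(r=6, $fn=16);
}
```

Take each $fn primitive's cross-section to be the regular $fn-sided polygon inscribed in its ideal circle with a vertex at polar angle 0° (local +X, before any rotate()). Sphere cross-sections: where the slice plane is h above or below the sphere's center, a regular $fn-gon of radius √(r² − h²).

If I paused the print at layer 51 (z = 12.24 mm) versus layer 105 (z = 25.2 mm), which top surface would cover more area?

Layer 51 (z = 12.24): the cube (footprint 29.5×20) is included at this height (area 590.00 mm²); the cube at (10, 0) does not reach this height (z outside [13, 26]); Combining (union): only the 29.5×20 cube is present, so the union is just that shape — area = 590.00 mm²; the sphere at (5.5, 10) does not reach this height (|z−center|=6.260 > r=6); Taking the first minus the rest: none of the subtracted shapes is present at this height, so the result so far is unchanged — area = 590.00 mm². So its area = 590.00 mm². Layer 105 (z = 25.2): the cube is absent (z outside [0, 24.5]); the 20×7 cube at (10, 0) contributes its full rectangle (area 140.00 mm²); Taking the union: only the 20×7 cube at (10, 0) is present, so the union is just that shape — area = 140.00 mm²; the sphere at (5.5, 10) is absent (|z−center|=6.700 > r=6); Taking the first minus the rest: none of the subtracted shapes is present at this height, so that combined region is unchanged — area = 140.00 mm². So its area = 140.00 mm². Layer 51 is larger (590.00 vs 140.00 mm²).

layer 51 (z = 12.24 mm)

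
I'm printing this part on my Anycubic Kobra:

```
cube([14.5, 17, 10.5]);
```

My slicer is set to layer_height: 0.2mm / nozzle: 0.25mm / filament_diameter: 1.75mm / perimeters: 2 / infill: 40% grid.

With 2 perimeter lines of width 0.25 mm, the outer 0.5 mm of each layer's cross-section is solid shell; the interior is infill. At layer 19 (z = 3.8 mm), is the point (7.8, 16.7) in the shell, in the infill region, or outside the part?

At z = 3.8 mm: the cube (footprint 14.5×17) is included at this height. Overall, the cross-section is a single solid region. The nearest boundary edge runs (14.50, 17.00)→(0.00, 17.00); distance from the point to it = 0.30 mm. The point is inside the cross-section, 0.30 mm from the nearest boundary — within the 0.5 mm shell band (2 × 0.25).

shell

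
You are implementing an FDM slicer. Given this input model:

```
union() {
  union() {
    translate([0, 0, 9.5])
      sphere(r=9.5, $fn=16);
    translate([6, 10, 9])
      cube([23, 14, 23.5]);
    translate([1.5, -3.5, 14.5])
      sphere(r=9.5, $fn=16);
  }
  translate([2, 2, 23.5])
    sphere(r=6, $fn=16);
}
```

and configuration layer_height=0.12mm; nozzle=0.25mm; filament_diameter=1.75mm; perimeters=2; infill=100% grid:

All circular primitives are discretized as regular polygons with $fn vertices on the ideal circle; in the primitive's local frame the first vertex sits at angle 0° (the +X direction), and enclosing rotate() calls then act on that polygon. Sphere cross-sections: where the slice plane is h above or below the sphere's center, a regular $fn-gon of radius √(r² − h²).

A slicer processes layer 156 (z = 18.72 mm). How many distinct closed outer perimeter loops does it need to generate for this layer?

2

At z = 18.72 mm: the r=9.5 sphere contributes a regular 16-gon of circumradius √(9.5²−9.22²) = 2.289; the 23×14 cube at (6, 10) contributes its full rectangle; the r=9.5 sphere at (1.5, -3.5) slices to a regular 16-gon of circumradius 8.511 (√(r²−h²) with h=4.22 from center); Merging all regions: the regions partially overlap (shared area 16.05 mm²), so overlapping operands fuse into one piece — 2 connected regions; the r=6 sphere at (2, 2) contributes a regular 16-gon of circumradius √(6²−4.78²) = 3.627; Taking the union: the regions partially overlap (shared area 37.70 mm²), so overlapping operands fuse into one piece — 2 connected regions. The result has 2 disconnected regions.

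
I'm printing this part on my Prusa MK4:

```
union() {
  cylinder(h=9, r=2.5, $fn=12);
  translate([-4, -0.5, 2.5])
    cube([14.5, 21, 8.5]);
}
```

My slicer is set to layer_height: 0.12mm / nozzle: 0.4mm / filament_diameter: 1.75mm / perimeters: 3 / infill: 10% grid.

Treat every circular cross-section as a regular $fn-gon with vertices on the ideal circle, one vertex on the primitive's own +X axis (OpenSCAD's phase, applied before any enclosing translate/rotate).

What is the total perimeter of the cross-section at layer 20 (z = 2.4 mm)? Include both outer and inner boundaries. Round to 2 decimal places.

At z = 2.4 mm: the cylinder: section is a regular 12-gon, circumradius r=2.5 (perimeter = 2·12·2.500·sin(180°/12) = 15.53 mm); the cube at (-4, -0.5) does not reach this height (z outside [2.5, 11]); Taking the union: only the r=2.5 cylinder is present, so the union is just that shape — boundary = 15.53 mm. Overall, the cross-section is a single solid region. Total boundary length (outer) = 15.53 mm.

15.53 mm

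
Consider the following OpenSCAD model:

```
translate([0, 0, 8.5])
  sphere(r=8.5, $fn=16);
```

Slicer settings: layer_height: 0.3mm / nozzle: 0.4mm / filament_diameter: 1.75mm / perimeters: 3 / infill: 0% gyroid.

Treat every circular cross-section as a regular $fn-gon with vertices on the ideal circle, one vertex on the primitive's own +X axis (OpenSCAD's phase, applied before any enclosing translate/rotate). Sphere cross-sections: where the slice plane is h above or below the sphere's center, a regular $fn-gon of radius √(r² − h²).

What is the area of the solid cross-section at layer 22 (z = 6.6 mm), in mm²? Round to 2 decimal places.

At z = 6.6 mm: the r=8.5 sphere contributes a regular 16-gon of circumradius √(8.5²−1.9²) = 8.285 (area = (16/2)·8.285²·sin(360°/16) = 210.14 mm²). Overall, the cross-section is a single solid region. Net area = 210.14 mm².

210.14 mm²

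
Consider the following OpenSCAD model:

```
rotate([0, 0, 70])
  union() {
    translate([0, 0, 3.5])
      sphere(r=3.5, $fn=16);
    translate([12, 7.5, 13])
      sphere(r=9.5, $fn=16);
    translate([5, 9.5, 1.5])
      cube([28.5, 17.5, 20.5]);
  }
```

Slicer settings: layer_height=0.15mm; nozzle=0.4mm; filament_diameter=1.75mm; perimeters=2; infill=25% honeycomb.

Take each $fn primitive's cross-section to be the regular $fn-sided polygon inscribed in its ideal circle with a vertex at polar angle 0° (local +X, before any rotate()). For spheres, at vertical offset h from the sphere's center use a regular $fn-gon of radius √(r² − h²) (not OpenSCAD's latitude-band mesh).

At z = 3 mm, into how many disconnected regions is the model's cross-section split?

At z = 3 mm: the r=3.5 sphere contributes a regular 16-gon of circumradius √(3.5²−0.5²) = 3.464; the sphere at (12, 7.5) does not reach this height (|z−center|=10.000 > r=9.5); the cube at (5, 9.5) (footprint 28.5×17.5) is included at this height; Taking the union: the 2 present regions are separate (no shared area or edge), so areas and boundary lengths simply add and each stays a separate island — 2 connected regions; (rotated 70° about Z; rotation is an isometry so areas/perimeters/island counts are preserved). The result has 2 disconnected regions.

2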